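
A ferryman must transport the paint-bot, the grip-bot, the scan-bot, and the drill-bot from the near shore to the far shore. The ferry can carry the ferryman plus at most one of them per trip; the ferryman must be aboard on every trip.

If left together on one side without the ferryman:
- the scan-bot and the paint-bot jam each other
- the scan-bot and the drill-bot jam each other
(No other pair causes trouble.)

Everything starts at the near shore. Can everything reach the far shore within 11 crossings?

Yes — this plan uses 9 crossings (≤ 11):
1. Ferryman goes to the far shore with the scan-bot.  [the near shore: the drill-bot, the grip-bot, the paint-bot | the far shore: the scan-bot]
2. Ferryman goes back to the near shore alone.  [the near shore: the drill-bot, the grip-bot, the paint-bot | the far shore: the scan-bot]
3. Ferryman goes to the far shore with the paint-bot.  [the near shore: the drill-bot, the grip-bot | the far shore: the paint-bot, the scan-bot]
4. Ferryman goes back to the near shore with the scan-bot.  [the near shore: the drill-bot, the grip-bot, the scan-bot | the far shore: the paint-bot]
5. Ferryman goes to the far shore with the drill-bot.  [the near shore: the grip-bot, the scan-bot | the far shore: the drill-bot, the paint-bot]
6. Ferryman goes back to the near shore alone.  [the near shore: the grip-bot, the scan-bot | the far shore: the drill-bot, the paint-bot]
7. Ferryman goes to the far shore with the grip-bot.  [the near shore: the scan-bot | the far shore: the drill-bot, the grip-bot, the paint-bot]
8. Ferryman goes back to the near shore alone.  [the near shore: the scan-bot | the far shore: the drill-bot, the grip-bot, the paint-bot]
9. Ferryman goes to the far shore with the scan-bot.  [the near shore: — | the far shore: the drill-bot, the grip-bot, the paint-bot, the scan-bot]

Yes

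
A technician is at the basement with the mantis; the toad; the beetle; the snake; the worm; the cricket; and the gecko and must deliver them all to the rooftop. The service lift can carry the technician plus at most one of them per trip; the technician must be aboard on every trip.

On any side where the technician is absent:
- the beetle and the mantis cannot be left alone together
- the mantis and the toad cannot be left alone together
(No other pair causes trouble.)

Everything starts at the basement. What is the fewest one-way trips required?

15

Counting alone: the technician can take at most 1 across per trip to the rooftop, so moving all 7 needs at least 7 loaded trips out, with a return between consecutive ones — at least 13 crossings.
The safety rule pushes this higher. Following every safe sequence of crossings, the most of the 7 that can be at the rooftop as the service lift arrives there on crossing 13 is 6 — never all 7.
So no plan with fewer than 15 crossings exists, and this one achieves 15:
1. Technician goes to the rooftop with the mantis.
2. Technician goes back to the basement alone.
3. Technician goes to the rooftop with the toad.
4. Technician goes back to the basement with the mantis.
5. Technician goes to the rooftop with the beetle.
6. Technician goes back to the basement alone.
7. Technician goes to the rooftop with the snake.
8. Technician goes back to the basement alone.
9. Technician goes to the rooftop with the worm.
10. Technician goes back to the basement alone.
11. Technician goes to the rooftop with the cricket.
12. Technician goes back to the basement alone.
13. Technician goes to the rooftop with the gecko.
14. Technician goes back to the basement alone.
15. Technician goes to the rooftop with the mantis.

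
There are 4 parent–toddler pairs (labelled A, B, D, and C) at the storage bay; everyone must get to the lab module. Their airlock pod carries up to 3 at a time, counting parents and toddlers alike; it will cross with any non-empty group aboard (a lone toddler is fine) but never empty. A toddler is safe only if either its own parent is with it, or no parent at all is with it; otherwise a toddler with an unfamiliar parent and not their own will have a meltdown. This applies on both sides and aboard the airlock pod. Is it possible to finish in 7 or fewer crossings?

Counting alone: each trip to the lab module takes at most 3 across and each return brings at least 1 back, so after t trips out (and t−1 returns) at most 3t − (t−1) of the 8 are across; that first reaches 8 at t = 4, so at least 7 crossings are needed.
The safety rule pushes this higher. Following every safe sequence of crossings, the most of the 8 that can be at the lab module as the airlock pod arrives there on crossing 7 is 7 — never all 8.
So the move cannot be finished within 7 crossings. (The shortest complete plan takes 9:)
1. parent A and toddler A cross → the lab module.
2. parent A crosses ← the storage bay.
3. parent A, parent B, and toddler B cross → the lab module.
4. parent A and toddler A cross ← the storage bay.
5. parent A, parent C, and parent D cross → the lab module.
6. toddler B crosses ← the storage bay.
7. toddler A and toddler B cross → the lab module.
8. toddler A crosses ← the storage bay.
9. toddler A, toddler C, and toddler D cross → the lab module.

No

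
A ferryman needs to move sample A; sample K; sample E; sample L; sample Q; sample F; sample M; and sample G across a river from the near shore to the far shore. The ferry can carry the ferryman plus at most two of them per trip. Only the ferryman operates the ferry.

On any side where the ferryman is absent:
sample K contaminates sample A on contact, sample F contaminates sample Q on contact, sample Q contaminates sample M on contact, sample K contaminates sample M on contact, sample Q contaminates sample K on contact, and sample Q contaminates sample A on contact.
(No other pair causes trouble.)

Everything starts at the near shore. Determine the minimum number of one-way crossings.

13

Counting alone: the ferryman can take at most 2 across per trip to the far shore, so moving all 8 needs at least 4 loaded trips out, with a return between consecutive ones — at least 7 crossings.
The safety rule pushes this higher. Following every safe sequence of crossings, the most of the 8 that can be at the far shore as the ferry arrives there on crossings 7, 9, 11 is 5, 6, 7 respectively — never all 8.
So no plan with fewer than 13 crossings exists, and this one achieves 13:
1. Ferryman goes to the far shore with sample K and sample Q.  [the near shore: sample A, sample E, sample F, sample G, sample L, sample M | the far shore: sample K, sample Q]
2. Ferryman goes back to the near shore with sample K.  [the near shore: sample A, sample E, sample F, sample G, sample K, sample L, sample M | the far shore: sample Q]
3. Ferryman goes to the far shore with sample A and sample M.  [the near shore: sample E, sample F, sample G, sample K, sample L | the far shore: sample A, sample M, sample Q]
4. Ferryman goes back to the near shore with sample Q.  [the near shore: sample E, sample F, sample G, sample K, sample L, sample Q | the far shore: sample A, sample M]
5. Ferryman goes to the far shore with sample F and sample K.  [the near shore: sample E, sample G, sample L, sample Q | the far shore: sample A, sample F, sample K, sample M]
6. Ferryman goes back to the near shore with sample K.  [the near shore: sample E, sample G, sample K, sample L, sample Q | the far shore: sample A, sample F, sample M]
7. Ferryman goes to the far shore with sample E and sample K.  [the near shore: sample G, sample L, sample Q | the far shore: sample A, sample E, sample F, sample K, sample M]
8. Ferryman goes back to the near shore with sample K.  [the near shore: sample G, sample K, sample L, sample Q | the far shore: sample A, sample E, sample F, sample M]
9. Ferryman goes to the far shore with sample K and sample L.  [the near shore: sample G, sample Q | the far shore: sample A, sample E, sample F, sample K, sample L, sample M]
10. Ferryman goes back to the near shore with sample K.  [the near shore: sample G, sample K, sample Q | the far shore: sample A, sample E, sample F, sample L, sample M]
11. Ferryman goes to the far shore with sample G and sample K.  [the near shore: sample Q | the far shore: sample A, sample E, sample F, sample G, sample K, sample L, sample M]
12. Ferryman goes back to the near shore with sample K.  [the near shore: sample K, sample Q | the far shore: sample A, sample E, sample F, sample G, sample L, sample M]
13. Ferryman goes to the far shore with sample K and sample Q.  [the near shore: — | the far shore: sample A, sample E, sample F, sample G, sample K, sample L, sample M, sample Q]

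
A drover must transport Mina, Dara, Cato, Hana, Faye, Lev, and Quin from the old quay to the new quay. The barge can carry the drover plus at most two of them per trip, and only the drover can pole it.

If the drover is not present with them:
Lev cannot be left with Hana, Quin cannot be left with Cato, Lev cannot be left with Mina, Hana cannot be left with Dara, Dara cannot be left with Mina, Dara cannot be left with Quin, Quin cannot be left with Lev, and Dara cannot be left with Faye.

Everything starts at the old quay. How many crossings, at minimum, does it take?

Whatever the first load, the items left behind include a forbidden pair without the drover. No opening move is safe, so no plan exists.

impossible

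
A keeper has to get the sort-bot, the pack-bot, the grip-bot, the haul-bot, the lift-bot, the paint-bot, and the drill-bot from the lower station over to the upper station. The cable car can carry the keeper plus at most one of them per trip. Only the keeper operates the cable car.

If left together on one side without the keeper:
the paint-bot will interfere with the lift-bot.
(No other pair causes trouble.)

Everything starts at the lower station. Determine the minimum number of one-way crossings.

13

Counting alone: the keeper can take at most 1 across per trip to the upper station, so moving all 7 needs at least 7 loaded trips out, with a return between consecutive ones — at least 13 crossings.
The plan below uses exactly 13 crossings, so it is optimal:
1. Keeper goes to the upper station with the lift-bot.
2. Keeper goes back to the lower station alone.
3. Keeper goes to the upper station with the sort-bot.
4. Keeper goes back to the lower station alone.
5. Keeper goes to the upper station with the pack-bot.
6. Keeper goes back to the lower station alone.
7. Keeper goes to the upper station with the grip-bot.
8. Keeper goes back to the lower station alone.
9. Keeper goes to the upper station with the haul-bot.
10. Keeper goes back to the lower station alone.
11. Keeper goes to the upper station with the drill-bot.
12. Keeper goes back to the lower station alone.
13. Keeper goes to the upper station with the paint-bot.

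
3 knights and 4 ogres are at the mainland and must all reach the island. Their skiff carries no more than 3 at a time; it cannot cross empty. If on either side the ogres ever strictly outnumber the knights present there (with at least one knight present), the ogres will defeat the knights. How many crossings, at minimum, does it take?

The ogres already outnumber the knights at the mainland before anyone moves, so the starting position itself is disallowed.

impossible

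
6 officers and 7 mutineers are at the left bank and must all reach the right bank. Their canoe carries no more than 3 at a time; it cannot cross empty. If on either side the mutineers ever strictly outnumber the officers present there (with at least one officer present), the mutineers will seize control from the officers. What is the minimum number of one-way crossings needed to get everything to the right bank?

impossible

The mutineers already outnumber the officers at the left bank before anyone moves, so the starting position itself is disallowed.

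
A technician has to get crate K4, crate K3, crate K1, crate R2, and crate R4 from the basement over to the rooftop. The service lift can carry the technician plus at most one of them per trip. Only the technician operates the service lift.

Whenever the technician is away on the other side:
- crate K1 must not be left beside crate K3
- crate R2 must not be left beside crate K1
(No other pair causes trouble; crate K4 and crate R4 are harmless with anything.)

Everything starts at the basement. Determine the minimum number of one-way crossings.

11

Counting alone: the technician can take at most 1 across per trip to the rooftop, so moving all 5 needs at least 5 loaded trips out, with a return between consecutive ones — at least 9 crossings.
The safety rule pushes this higher. Following every safe sequence of crossings, the most of the 5 that can be at the rooftop as the service lift arrives there on crossing 9 is 4 — never all 5.
So no plan with fewer than 11 crossings exists, and this one achieves 11:
1. Technician goes to the rooftop with crate K1.
2. Technician goes back to the basement alone.
3. Technician goes to the rooftop with crate K4.
4. Technician goes back to the basement alone.
5. Technician goes to the rooftop with crate K3.
6. Technician goes back to the basement with crate K1.
7. Technician goes to the rooftop with crate R2.
8. Technician goes back to the basement alone.
9. Technician goes to the rooftop with crate R4.
10. Technician goes back to the basement alone.
11. Technician goes to the rooftop with crate K1.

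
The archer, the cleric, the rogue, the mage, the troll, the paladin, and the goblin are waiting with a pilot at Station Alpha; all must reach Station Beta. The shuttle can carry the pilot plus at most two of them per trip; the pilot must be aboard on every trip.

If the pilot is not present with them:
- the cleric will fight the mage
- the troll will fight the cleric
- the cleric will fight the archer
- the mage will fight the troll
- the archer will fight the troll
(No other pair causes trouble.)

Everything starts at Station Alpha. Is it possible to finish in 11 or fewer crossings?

Yes

Yes — this plan uses 11 crossings (≤ 11):
1. Pilot goes to Station Beta with the cleric and the troll.  [Station Alpha: the archer, the goblin, the mage, the paladin, the rogue | Station Beta: the cleric, the troll]
2. Pilot goes back to Station Alpha with the cleric.  [Station Alpha: the archer, the cleric, the goblin, the mage, the paladin, the rogue | Station Beta: the troll]
3. Pilot goes to Station Beta with the archer and the mage.  [Station Alpha: the cleric, the goblin, the paladin, the rogue | Station Beta: the archer, the mage, the troll]
4. Pilot goes back to Station Alpha with the troll.  [Station Alpha: the cleric, the goblin, the paladin, the rogue, the troll | Station Beta: the archer, the mage]
5. Pilot goes to Station Beta with the cleric and the rogue.  [Station Alpha: the goblin, the paladin, the troll | Station Beta: the archer, the cleric, the mage, the rogue]
6. Pilot goes back to Station Alpha with the cleric.  [Station Alpha: the cleric, the goblin, the paladin, the troll | Station Beta: the archer, the mage, the rogue]
7. Pilot goes to Station Beta with the cleric and the paladin.  [Station Alpha: the goblin, the troll | Station Beta: the archer, the cleric, the mage, the paladin, the rogue]
8. Pilot goes back to Station Alpha with the cleric.  [Station Alpha: the cleric, the goblin, the troll | Station Beta: the archer, the mage, the paladin, the rogue]
9. Pilot goes to Station Beta with the cleric and the goblin.  [Station Alpha: the troll | Station Beta: the archer, the cleric, the goblin, the mage, the paladin, the rogue]
10. Pilot goes back to Station Alpha with the cleric.  [Station Alpha: the cleric, the troll | Station Beta: the archer, the goblin, the mage, the paladin, the rogue]
11. Pilot goes to Station Beta with the cleric and the troll.  [Station Alpha: — | Station Beta: the archer, the cleric, the goblin, the mage, the paladin, the rogue, the troll]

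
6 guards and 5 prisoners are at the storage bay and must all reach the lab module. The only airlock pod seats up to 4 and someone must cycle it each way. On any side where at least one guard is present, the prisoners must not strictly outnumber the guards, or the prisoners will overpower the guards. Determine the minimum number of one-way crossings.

Counting alone: each trip to the lab module takes at most 4 across and each return brings at least 1 back, so after t trips out (and t−1 returns) at most 4t − (t−1) of the 11 are across; that first reaches 11 at t = 4, so at least 7 crossings are needed.
The plan below uses exactly 7 crossings, so it is optimal:
1. 2 prisoners → the lab module.  (the storage bay: 6G 3P; the lab module: 0G 2P)
2. 1 prisoner ← the storage bay.  (the storage bay: 6G 4P; the lab module: 0G 1P)
3. 4 prisoners → the lab module.  (the storage bay: 6G 0P; the lab module: 0G 5P)
4. 1 prisoner ← the storage bay.  (the storage bay: 6G 1P; the lab module: 0G 4P)
5. 4 guards → the lab module.  (the storage bay: 2G 1P; the lab module: 4G 4P)
6. 1 prisoner ← the storage bay.  (the storage bay: 2G 2P; the lab module: 4G 3P)
7. 2 guards and 2 prisoners → the lab module.  (the storage bay: 0G 0P; the lab module: 6G 5P)

7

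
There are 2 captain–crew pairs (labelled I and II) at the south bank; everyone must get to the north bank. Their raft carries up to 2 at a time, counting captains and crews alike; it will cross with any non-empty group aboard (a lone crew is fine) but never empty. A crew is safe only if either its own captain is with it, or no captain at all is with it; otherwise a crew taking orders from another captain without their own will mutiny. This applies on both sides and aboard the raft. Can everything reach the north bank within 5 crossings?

Yes

Yes — this plan uses 5 crossings (≤ 5):
1. captain I and crew I cross → the north bank.
2. captain I crosses ← the south bank.
3. captain I and captain II cross → the north bank.
4. captain II crosses ← the south bank.
5. captain II and crew II cross → the north bank.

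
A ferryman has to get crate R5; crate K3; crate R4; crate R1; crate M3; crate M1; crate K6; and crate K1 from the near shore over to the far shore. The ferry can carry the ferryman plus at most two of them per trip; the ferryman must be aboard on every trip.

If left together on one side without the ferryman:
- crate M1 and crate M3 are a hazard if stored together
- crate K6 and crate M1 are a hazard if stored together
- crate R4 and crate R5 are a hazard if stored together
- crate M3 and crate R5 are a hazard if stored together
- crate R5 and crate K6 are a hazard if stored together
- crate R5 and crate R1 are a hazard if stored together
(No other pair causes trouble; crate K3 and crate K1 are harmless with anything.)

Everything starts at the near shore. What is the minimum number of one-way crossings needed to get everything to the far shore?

9

Counting alone: the ferryman can take at most 2 across per trip to the far shore, so moving all 8 needs at least 4 loaded trips out, with a return between consecutive ones — at least 7 crossings.
The safety rule pushes this higher. Following every safe sequence of crossings, the most of the 8 that can be at the far shore as the ferry arrives there on crossing 7 is 7 — never all 8.
So no plan with fewer than 9 crossings exists, and this one achieves 9:
1. Ferryman goes to the far shore with crate M1 and crate R5.  [the near shore: crate K1, crate K3, crate K6, crate M3, crate R1, crate R4 | the far shore: crate M1, crate R5]
2. Ferryman goes back to the near shore alone.  [the near shore: crate K1, crate K3, crate K6, crate M3, crate R1, crate R4 | the far shore: crate M1, crate R5]
3. Ferryman goes to the far shore with crate K1 and crate K3.  [the near shore: crate K6, crate M3, crate R1, crate R4 | the far shore: crate K1, crate K3, crate M1, crate R5]
4. Ferryman goes back to the near shore alone.  [the near shore: crate K6, crate M3, crate R1, crate R4 | the far shore: crate K1, crate K3, crate M1, crate R5]
5. Ferryman goes to the far shore with crate R1 and crate R4.  [the near shore: crate K6, crate M3 | the far shore: crate K1, crate K3, crate M1, crate R1, crate R4, crate R5]
6. Ferryman goes back to the near shore with crate R5.  [the near shore: crate K6, crate M3, crate R5 | the far shore: crate K1, crate K3, crate M1, crate R1, crate R4]
7. Ferryman goes to the far shore with crate K6 and crate M3.  [the near shore: crate R5 | the far shore: crate K1, crate K3, crate K6, crate M1, crate M3, crate R1, crate R4]
8. Ferryman goes back to the near shore with crate M1.  [the near shore: crate M1, crate R5 | the far shore: crate K1, crate K3, crate K6, crate M3, crate R1, crate R4]
9. Ferryman goes to the far shore with crate M1 and crate R5.  [the near shore: — | the far shore: crate K1, crate K3, crate K6, crate M1, crate M3, crate R1, crate R4, crate R5]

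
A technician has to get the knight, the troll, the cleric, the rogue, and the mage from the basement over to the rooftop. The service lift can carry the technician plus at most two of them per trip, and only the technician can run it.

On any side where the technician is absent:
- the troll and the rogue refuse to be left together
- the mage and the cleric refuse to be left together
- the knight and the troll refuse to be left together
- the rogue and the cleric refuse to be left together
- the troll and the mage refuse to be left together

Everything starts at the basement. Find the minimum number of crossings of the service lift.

7

Counting alone: the technician can take at most 2 across per trip to the rooftop, so moving all 5 needs at least 3 loaded trips out, with a return between consecutive ones — at least 5 crossings.
The safety rule pushes this higher. Following every safe sequence of crossings, the most of the 5 that can be at the rooftop as the service lift arrives there on crossing 5 is 4 — never all 5.
So no plan with fewer than 7 crossings exists, and this one achieves 7:
1. Technician goes to the rooftop with the cleric and the troll.
2. Technician goes back to the basement alone.
3. Technician goes to the rooftop with the knight.
4. Technician goes back to the basement with the troll.
5. Technician goes to the rooftop with the mage and the rogue.
6. Technician goes back to the basement with the cleric.
7. Technician goes to the rooftop with the cleric and the troll.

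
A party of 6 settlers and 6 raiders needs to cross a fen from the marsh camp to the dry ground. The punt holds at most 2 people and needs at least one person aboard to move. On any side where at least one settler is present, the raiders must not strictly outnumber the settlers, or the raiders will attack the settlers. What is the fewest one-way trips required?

Following every safe sequence of crossings from the start, the most of the 12 that can be at the dry ground as the punt arrives there on crossings 1, 3, 5, 7, 9 is 2, 3, 4, 5, 6 respectively; the best ever achieved is 6 of 12.
From crossing 11 on, no configuration arises that was not already reachable earlier: only 15 distinct safe configurations (who is on which side, and where the punt is) can ever be reached, none of them has everyone across, and every continuation just revisits them. They are: 0 settlers + 0 raiders across (punt back at the start); 0 settlers + 1 raider across (punt there); 0 settlers + 1 raider across (punt back at the start); 0 settlers + 2 raiders across (punt there); 0 settlers + 2 raiders across (punt back at the start); 0 settlers + 3 raiders across (punt there); 0 settlers + 3 raiders across (punt back at the start); 0 settlers + 4 raiders across (punt there); 0 settlers + 4 raiders across (punt back at the start); 0 settlers + 5 raiders across (punt there); 0 settlers + 5 raiders across (punt back at the start); 0 settlers + 6 raiders across (punt there); 1 settler + 1 raider across (punt there); 1 settler + 1 raider across (punt back at the start); 2 settlers + 2 raiders across (punt there). So no valid plan exists.

impossible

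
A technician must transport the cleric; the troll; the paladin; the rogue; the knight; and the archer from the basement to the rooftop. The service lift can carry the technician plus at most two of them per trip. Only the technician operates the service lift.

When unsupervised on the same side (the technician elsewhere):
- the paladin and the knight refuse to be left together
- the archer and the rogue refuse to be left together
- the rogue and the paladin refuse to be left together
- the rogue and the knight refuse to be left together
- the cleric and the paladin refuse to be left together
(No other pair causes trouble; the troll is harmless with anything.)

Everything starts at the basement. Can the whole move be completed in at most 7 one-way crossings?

No

Counting alone: the technician can take at most 2 across per trip to the rooftop, so moving all 6 needs at least 3 loaded trips out, with a return between consecutive ones — at least 5 crossings.
The safety rule pushes this higher. Following every safe sequence of crossings, the most of the 6 that can be at the rooftop as the service lift arrives there on crossings 5, 7 is 4, 5 respectively — never all 6.
So the move cannot be finished within 7 crossings. (The shortest complete plan takes 9:)
1. Technician goes to the rooftop with the paladin and the rogue.
2. Technician goes back to the basement with the paladin.
3. Technician goes to the rooftop with the cleric and the paladin.
4. Technician goes back to the basement with the paladin.
5. Technician goes to the rooftop with the paladin and the troll.
6. Technician goes back to the basement with the paladin.
7. Technician goes to the rooftop with the archer and the knight.
8. Technician goes back to the basement with the rogue.
9. Technician goes to the rooftop with the paladin and the rogue.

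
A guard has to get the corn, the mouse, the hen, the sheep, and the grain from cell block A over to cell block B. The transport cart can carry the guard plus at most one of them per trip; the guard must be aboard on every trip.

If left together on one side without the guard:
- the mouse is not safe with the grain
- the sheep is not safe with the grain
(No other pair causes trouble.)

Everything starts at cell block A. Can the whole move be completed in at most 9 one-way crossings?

No

Counting alone: the guard can take at most 1 across per trip to cell block B, so moving all 5 needs at least 5 loaded trips out, with a return between consecutive ones — at least 9 crossings.
The safety rule pushes this higher. Following every safe sequence of crossings, the most of the 5 that can be at cell block B as the transport cart arrives there on crossing 9 is 4 — never all 5.
So the move cannot be finished within 9 crossings. (The shortest complete plan takes 11:)
1. Guard goes to cell block B with the grain.
2. Guard goes back to cell block A alone.
3. Guard goes to cell block B with the corn.
4. Guard goes back to cell block A alone.
5. Guard goes to cell block B with the mouse.
6. Guard goes back to cell block A with the grain.
7. Guard goes to cell block B with the sheep.
8. Guard goes back to cell block A alone.
9. Guard goes to cell block B with the hen.
10. Guard goes back to cell block A alone.
11. Guard goes to cell block B with the grain.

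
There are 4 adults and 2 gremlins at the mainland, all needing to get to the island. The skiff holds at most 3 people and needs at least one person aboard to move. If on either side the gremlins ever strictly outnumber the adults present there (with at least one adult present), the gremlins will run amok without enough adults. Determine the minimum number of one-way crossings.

Counting alone: each trip to the island takes at most 3 across and each return brings at least 1 back, so after t trips out (and t−1 returns) at most 3t − (t−1) of the 6 are across; that first reaches 6 at t = 3, so at least 5 crossings are needed.
The plan below uses exactly 5 crossings, so it is optimal:
1. 2 gremlins → the island.  (the mainland: 4A 0G; the island: 0A 2G)
2. 1 gremlin ← the mainland.  (the mainland: 4A 1G; the island: 0A 1G)
3. 2 adults and 1 gremlin → the island.  (the mainland: 2A 0G; the island: 2A 2G)
4. 1 gremlin ← the mainland.  (the mainland: 2A 1G; the island: 2A 1G)
5. 2 adults and 1 gremlin → the island.  (the mainland: 0A 0G; the island: 4A 2G)

5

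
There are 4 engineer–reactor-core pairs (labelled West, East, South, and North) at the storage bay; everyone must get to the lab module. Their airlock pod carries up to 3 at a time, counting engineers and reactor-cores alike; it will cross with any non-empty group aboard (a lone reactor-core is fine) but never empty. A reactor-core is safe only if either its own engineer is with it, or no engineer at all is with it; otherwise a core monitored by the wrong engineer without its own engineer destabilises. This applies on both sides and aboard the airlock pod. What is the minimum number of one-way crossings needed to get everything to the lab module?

9

Counting alone: each trip to the lab module takes at most 3 across and each return brings at least 1 back, so after t trips out (and t−1 returns) at most 3t − (t−1) of the 8 are across; that first reaches 8 at t = 4, so at least 7 crossings are needed.
The safety rule pushes this higher. Following every safe sequence of crossings, the most of the 8 that can be at the lab module as the airlock pod arrives there on crossing 7 is 7 — never all 8.
So no plan with fewer than 9 crossings exists, and this one achieves 9:
1. engineer West and reactor-core West cross → the lab module.
2. engineer West crosses ← the storage bay.
3. engineer East, engineer West, and reactor-core East cross → the lab module.
4. engineer West and reactor-core West cross ← the storage bay.
5. engineer North, engineer South, and engineer West cross → the lab module.
6. reactor-core East crosses ← the storage bay.
7. reactor-core East and reactor-core West cross → the lab module.
8. reactor-core West crosses ← the storage bay.
9. reactor-core North, reactor-core South, and reactor-core West cross → the lab module.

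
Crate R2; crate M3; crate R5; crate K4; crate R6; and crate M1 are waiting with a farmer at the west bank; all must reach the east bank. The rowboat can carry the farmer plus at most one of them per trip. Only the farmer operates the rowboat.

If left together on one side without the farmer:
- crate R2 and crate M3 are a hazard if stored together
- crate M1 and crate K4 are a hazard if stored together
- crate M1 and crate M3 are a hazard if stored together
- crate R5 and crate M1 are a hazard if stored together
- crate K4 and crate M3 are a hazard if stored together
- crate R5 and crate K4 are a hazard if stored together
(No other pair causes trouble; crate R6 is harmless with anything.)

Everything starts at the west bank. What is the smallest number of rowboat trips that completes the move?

Whatever the first load, the items left behind include a forbidden pair without the farmer. No opening move is safe, so no plan exists.

impossible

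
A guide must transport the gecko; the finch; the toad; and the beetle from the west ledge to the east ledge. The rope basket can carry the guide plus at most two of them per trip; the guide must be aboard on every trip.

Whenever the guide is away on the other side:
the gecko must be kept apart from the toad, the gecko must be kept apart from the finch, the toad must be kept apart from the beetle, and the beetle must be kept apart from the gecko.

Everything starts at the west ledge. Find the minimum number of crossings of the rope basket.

Counting alone: the guide can take at most 2 across per trip to the east ledge, so moving all 4 needs at least 2 loaded trips out, with a return between consecutive ones — at least 3 crossings.
The safety rule pushes this higher. Following every safe sequence of crossings, the most of the 4 that can be at the east ledge as the rope basket arrives there on crossing 3 is 3 — never all 4.
So no plan with fewer than 5 crossings exists, and this one achieves 5:
1. Guide goes to the east ledge with the gecko and the toad.
2. Guide goes back to the west ledge with the gecko.
3. Guide goes to the east ledge with the finch and the gecko.
4. Guide goes back to the west ledge with the gecko.
5. Guide goes to the east ledge with the beetle and the gecko.

5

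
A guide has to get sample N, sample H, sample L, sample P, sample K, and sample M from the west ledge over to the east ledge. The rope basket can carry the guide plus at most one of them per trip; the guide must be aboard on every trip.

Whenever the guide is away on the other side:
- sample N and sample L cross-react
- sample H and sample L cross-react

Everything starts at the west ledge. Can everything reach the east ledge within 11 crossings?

No

Counting alone: the guide can take at most 1 across per trip to the east ledge, so moving all 6 needs at least 6 loaded trips out, with a return between consecutive ones — at least 11 crossings.
The safety rule pushes this higher. Following every safe sequence of crossings, the most of the 6 that can be at the east ledge as the rope basket arrives there on crossing 11 is 5 — never all 6.
So the move cannot be finished within 11 crossings. (The shortest complete plan takes 13:)
1. Guide goes to the east ledge with sample L.  [the west ledge: sample H, sample K, sample M, sample N, sample P | the east ledge: sample L]
2. Guide goes back to the west ledge alone.  [the west ledge: sample H, sample K, sample M, sample N, sample P | the east ledge: sample L]
3. Guide goes to the east ledge with sample N.  [the west ledge: sample H, sample K, sample M, sample P | the east ledge: sample L, sample N]
4. Guide goes back to the west ledge with sample L.  [the west ledge: sample H, sample K, sample L, sample M, sample P | the east ledge: sample N]
5. Guide goes to the east ledge with sample H.  [the west ledge: sample K, sample L, sample M, sample P | the east ledge: sample H, sample N]
6. Guide goes back to the west ledge alone.  [the west ledge: sample K, sample L, sample M, sample P | the east ledge: sample H, sample N]
7. Guide goes to the east ledge with sample P.  [the west ledge: sample K, sample L, sample M | the east ledge: sample H, sample N, sample P]
8. Guide goes back to the west ledge alone.  [the west ledge: sample K, sample L, sample M | the east ledge: sample H, sample N, sample P]
9. Guide goes to the east ledge with sample K.  [the west ledge: sample L, sample M | the east ledge: sample H, sample K, sample N, sample P]
10. Guide goes back to the west ledge alone.  [the west ledge: sample L, sample M | the east ledge: sample H, sample K, sample N, sample P]
11. Guide goes to the east ledge with sample M.  [the west ledge: sample L | the east ledge: sample H, sample K, sample M, sample N, sample P]
12. Guide goes back to the west ledge alone.  [the west ledge: sample L | the east ledge: sample H, sample K, sample M, sample N, sample P]
13. Guide goes to the east ledge with sample L.  [the west ledge: — | the east ledge: sample H, sample K, sample L, sample M, sample N, sample P]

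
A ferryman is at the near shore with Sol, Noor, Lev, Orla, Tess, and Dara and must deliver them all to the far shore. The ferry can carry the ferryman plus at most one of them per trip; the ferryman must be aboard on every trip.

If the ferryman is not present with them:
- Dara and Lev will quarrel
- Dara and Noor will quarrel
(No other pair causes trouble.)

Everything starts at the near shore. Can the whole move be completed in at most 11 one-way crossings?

No

Counting alone: the ferryman can take at most 1 across per trip to the far shore, so moving all 6 needs at least 6 loaded trips out, with a return between consecutive ones — at least 11 crossings.
The safety rule pushes this higher. Following every safe sequence of crossings, the most of the 6 that can be at the far shore as the ferry arrives there on crossing 11 is 5 — never all 6.
So the move cannot be finished within 11 crossings. (The shortest complete plan takes 13:)
1. Ferryman goes to the far shore with Dara.
2. Ferryman goes back to the near shore alone.
3. Ferryman goes to the far shore with Sol.
4. Ferryman goes back to the near shore alone.
5. Ferryman goes to the far shore with Noor.
6. Ferryman goes back to the near shore with Dara.
7. Ferryman goes to the far shore with Lev.
8. Ferryman goes back to the near shore alone.
9. Ferryman goes to the far shore with Orla.
10. Ferryman goes back to the near shore alone.
11. Ferryman goes to the far shore with Tess.
12. Ferryman goes back to the near shore alone.
13. Ferryman goes to the far shore with Dara.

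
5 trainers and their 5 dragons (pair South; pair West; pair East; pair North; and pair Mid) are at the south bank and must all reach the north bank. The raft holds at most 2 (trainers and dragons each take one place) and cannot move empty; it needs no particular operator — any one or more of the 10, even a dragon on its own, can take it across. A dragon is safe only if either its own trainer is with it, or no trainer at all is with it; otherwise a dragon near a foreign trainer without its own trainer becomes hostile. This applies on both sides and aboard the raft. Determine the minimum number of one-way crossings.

impossible

Following every safe sequence of crossings from the start, the most of the 10 that can be at the north bank as the raft arrives there on crossings 1, 3, 5, 7 is 2, 3, 4, 5 respectively; the best ever achieved is 5 of 10.
From crossing 9 on, no configuration arises that was not already reachable earlier: only 82 distinct safe configurations (who is on which side, and where the raft is) can ever be reached, none of them has everyone across, and every continuation just revisits them. So no valid plan exists.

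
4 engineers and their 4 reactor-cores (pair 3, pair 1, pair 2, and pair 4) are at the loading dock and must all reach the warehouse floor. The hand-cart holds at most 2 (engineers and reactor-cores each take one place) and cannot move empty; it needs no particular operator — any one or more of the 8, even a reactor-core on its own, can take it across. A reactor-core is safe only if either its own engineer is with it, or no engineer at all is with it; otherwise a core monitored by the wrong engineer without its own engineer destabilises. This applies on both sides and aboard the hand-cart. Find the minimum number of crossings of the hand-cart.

Following every safe sequence of crossings from the start, the most of the 8 that can be at the warehouse floor as the hand-cart arrives there on crossings 1, 3, 5 is 2, 3, 4 respectively; the best ever achieved is 4 of 8.
From crossing 7 on, no configuration arises that was not already reachable earlier: only 44 distinct safe configurations (who is on which side, and where the hand-cart is) can ever be reached, none of them has everyone across, and every continuation just revisits them. So no valid plan exists.

impossible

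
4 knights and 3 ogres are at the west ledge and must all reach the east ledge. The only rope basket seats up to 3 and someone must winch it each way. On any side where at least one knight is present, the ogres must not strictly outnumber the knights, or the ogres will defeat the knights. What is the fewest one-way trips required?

5

Counting alone: each trip to the east ledge takes at most 3 across and each return brings at least 1 back, so after t trips out (and t−1 returns) at most 3t − (t−1) of the 7 are across; that first reaches 7 at t = 3, so at least 5 crossings are needed.
The plan below uses exactly 5 crossings, so it is optimal:
1. 3 ogres → the east ledge.  (the west ledge: 4K 0O; the east ledge: 0K 3O)
2. 1 ogre ← the west ledge.  (the west ledge: 4K 1O; the east ledge: 0K 2O)
3. 3 knights → the east ledge.  (the west ledge: 1K 1O; the east ledge: 3K 2O)
4. 1 knight ← the west ledge.  (the west ledge: 2K 1O; the east ledge: 2K 2O)
5. 2 knights and 1 ogre → the east ledge.  (the west ledge: 0K 0O; the east ledge: 4K 3O)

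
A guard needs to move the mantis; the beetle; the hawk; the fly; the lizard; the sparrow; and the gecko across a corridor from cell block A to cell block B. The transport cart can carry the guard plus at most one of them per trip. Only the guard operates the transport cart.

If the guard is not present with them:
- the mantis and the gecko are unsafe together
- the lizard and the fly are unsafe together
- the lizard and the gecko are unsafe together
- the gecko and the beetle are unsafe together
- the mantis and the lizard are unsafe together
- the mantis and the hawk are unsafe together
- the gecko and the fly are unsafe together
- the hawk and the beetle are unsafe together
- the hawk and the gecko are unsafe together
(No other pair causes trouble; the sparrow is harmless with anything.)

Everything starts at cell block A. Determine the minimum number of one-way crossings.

impossible

Whatever the first load, the items left behind include a forbidden pair without the guard. No opening move is safe, so no plan exists.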